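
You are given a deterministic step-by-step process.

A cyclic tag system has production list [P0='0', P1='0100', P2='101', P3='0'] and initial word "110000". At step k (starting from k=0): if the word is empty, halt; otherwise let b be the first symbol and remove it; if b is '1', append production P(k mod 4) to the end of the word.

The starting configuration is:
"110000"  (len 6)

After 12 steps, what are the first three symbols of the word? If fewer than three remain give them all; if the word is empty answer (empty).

0) "110000"  (len 6)
1) "100000"  (len 6)
2) "000000100"  (len 9)
3) "00000100"  (len 8)
4) "0000100"  (len 7)
5) "000100"  (len 6)
6) "00100"  (len 5)
7) "0100"  (len 4)
8) "100"  (len 3)
9) "000"  (len 3)
10) "00"  (len 2)
11) "0"  (len 1)
12) (halted — word empty)

(empty)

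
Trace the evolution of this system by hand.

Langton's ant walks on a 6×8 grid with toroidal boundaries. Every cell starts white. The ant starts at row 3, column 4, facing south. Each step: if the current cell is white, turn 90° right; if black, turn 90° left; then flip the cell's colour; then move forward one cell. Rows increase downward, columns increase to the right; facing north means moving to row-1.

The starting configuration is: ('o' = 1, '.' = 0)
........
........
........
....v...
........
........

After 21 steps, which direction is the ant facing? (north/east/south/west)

gen 0: ........
........
........
....v...
........
........
gen 1: ........
........
........
...<o...
........
........
gen 2: ........
........
...^....
...oo...
........
........
gen 3: ........
........
...o>...
...oo...
........
........
gen 4: ........
........
...oo...
...ov...
........
........
gen 5: ........
........
...oo...
...o.>..
........
........
gen 6: ........
........
...oo...
...o.o..
.....v..
........
gen 7: ........
........
...oo...
...o.o..
....<o..
........
gen 8: ........
........
...oo...
...o^o..
....oo..
........
gen 9: ........
........
...oo...
...oo>..
....oo..
........
gen 10: ........
........
...oo^..
...oo...
....oo..
........
gen 11: ........
........
...ooo>.
...oo...
....oo..
........
gen 12: ........
........
...oooo.
...oo.v.
....oo..
........
gen 13: ........
........
...oooo.
...oo<o.
....oo..
........
gen 14: ........
........
...oo^o.
...oooo.
....oo..
........
gen 15: ........
........
...o<.o.
...oooo.
....oo..
........
gen 16: ........
........
...o..o.
...ovoo.
....oo..
........
gen 17: ........
........
...o..o.
...o.>o.
....oo..
........
gen 18: ........
........
...o.^o.
...o..o.
....oo..
........
gen 19: ........
........
...o.o>.
...o..o.
....oo..
........
gen 20: ........
......^.
...o.o..
...o..o.
....oo..
........
gen 21: ........
......o>
...o.o..
...o..o.
....oo..
........

east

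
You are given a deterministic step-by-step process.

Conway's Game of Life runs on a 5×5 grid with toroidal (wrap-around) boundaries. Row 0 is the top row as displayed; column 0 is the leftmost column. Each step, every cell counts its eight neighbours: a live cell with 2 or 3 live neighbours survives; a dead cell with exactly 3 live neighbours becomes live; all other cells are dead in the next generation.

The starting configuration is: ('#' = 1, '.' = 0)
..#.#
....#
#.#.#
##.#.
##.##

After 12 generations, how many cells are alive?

12

gen 0: ..#.#
....#
#.#.#
##.#.
##.##
gen 1: .##..
.#..#
..#..
.....
.....
gen 2: ###..
##.#.
.....
.....
.....
gen 3: #.#.#
#...#
.....
.....
.#...
gen 4: ...##
##.##
.....
.....
##...
gen 5: ...#.
#.##.
#...#
.....
#...#
gen 6: ####.
####.
##.##
.....
....#
gen 7: .....
.....
...#.
...#.
#####
gen 8: #####
.....
.....
##...
#####
gen 9: .....
#####
.....
...#.
.....
gen 10: #####
#####
##...
.....
.....
gen 11: .....
.....
...#.
.....
#####
gen 12: #####
.....
.....
##...
#####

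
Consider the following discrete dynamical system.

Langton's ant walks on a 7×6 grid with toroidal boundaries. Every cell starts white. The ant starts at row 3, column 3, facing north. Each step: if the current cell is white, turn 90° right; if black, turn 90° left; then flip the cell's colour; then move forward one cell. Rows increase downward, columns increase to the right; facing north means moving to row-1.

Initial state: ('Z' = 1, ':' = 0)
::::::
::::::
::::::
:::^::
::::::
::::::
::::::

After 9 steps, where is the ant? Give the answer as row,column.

[0] ::::::
::::::
::::::
:::^::
::::::
::::::
::::::
[1] ::::::
::::::
::::::
:::Z>:
::::::
::::::
::::::
[2] ::::::
::::::
::::::
:::ZZ:
::::v:
::::::
::::::
[3] ::::::
::::::
::::::
:::ZZ:
:::<Z:
::::::
::::::
[4] ::::::
::::::
::::::
:::^Z:
:::ZZ:
::::::
::::::
[5] ::::::
::::::
::::::
::<:Z:
:::ZZ:
::::::
::::::
[6] ::::::
::::::
::^:::
::Z:Z:
:::ZZ:
::::::
::::::
[7] ::::::
::::::
::Z>::
::Z:Z:
:::ZZ:
::::::
::::::
[8] ::::::
::::::
::ZZ::
::ZvZ:
:::ZZ:
::::::
::::::
[9] ::::::
::::::
::ZZ::
::<ZZ:
:::ZZ:
::::::
::::::

3,2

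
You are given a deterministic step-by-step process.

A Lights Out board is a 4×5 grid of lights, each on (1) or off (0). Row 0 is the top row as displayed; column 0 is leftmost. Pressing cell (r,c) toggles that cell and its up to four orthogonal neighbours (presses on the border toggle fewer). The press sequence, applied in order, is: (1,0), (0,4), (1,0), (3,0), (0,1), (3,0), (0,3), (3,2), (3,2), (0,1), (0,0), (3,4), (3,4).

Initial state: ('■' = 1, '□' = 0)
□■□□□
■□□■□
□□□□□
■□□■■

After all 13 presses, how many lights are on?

6

[0] □■□□□
■□□■□
□□□□□
■□□■■
[1] ■■□□□
□■□■□
■□□□□
■□□■■
[2] ■■□■■
□■□■■
■□□□□
■□□■■
[3] □■□■■
■□□■■
□□□□□
■□□■■
[4] □■□■■
■□□■■
■□□□□
□■□■■
[5] ■□■■■
■■□■■
■□□□□
□■□■■
[6] ■□■■■
■■□■■
□□□□□
■□□■■
[7] ■□□□□
■■□□■
□□□□□
■□□■■
[8] ■□□□□
■■□□■
□□■□□
■■■□■
[9] ■□□□□
■■□□■
□□□□□
■□□■■
[10] □■■□□
■□□□■
□□□□□
■□□■■
[11] ■□■□□
□□□□■
□□□□□
■□□■■
[12] ■□■□□
□□□□■
□□□□■
■□□□□
[13] ■□■□□
□□□□■
□□□□□
■□□■■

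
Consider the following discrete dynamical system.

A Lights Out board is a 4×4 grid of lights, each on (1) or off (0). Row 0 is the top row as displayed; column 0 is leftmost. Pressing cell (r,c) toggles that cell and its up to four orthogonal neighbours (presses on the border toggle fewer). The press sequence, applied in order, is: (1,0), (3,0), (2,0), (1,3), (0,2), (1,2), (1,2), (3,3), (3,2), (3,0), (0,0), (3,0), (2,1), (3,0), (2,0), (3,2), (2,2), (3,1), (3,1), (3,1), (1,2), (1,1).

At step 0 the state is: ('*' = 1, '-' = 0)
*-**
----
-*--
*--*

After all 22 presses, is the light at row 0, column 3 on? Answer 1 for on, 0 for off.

gen 0: *-**
----
-*--
*--*
gen 1: --**
**--
**--
*--*
gen 2: --**
**--
-*--
-*-*
gen 3: --**
-*--
*---
**-*
gen 4: --*-
-***
*--*
**-*
gen 5: -*-*
-*-*
*--*
**-*
gen 6: -***
--*-
*-**
**-*
gen 7: -*-*
-*-*
*--*
**-*
gen 8: -*-*
-*-*
*---
***-
gen 9: -*-*
-*-*
*-*-
*--*
gen 10: -*-*
-*-*
--*-
-*-*
gen 11: *--*
**-*
--*-
-*-*
gen 12: *--*
**-*
*-*-
*--*
gen 13: *--*
*--*
-*--
**-*
gen 14: *--*
*--*
**--
---*
gen 15: *--*
---*
----
*--*
gen 16: *--*
---*
--*-
***-
gen 17: *--*
--**
-*-*
**--
gen 18: *--*
--**
---*
--*-
gen 19: *--*
--**
-*-*
**--
gen 20: *--*
--**
---*
--*-
gen 21: *-**
-*--
--**
--*-
gen 22: ****
*-*-
-***
--*-

1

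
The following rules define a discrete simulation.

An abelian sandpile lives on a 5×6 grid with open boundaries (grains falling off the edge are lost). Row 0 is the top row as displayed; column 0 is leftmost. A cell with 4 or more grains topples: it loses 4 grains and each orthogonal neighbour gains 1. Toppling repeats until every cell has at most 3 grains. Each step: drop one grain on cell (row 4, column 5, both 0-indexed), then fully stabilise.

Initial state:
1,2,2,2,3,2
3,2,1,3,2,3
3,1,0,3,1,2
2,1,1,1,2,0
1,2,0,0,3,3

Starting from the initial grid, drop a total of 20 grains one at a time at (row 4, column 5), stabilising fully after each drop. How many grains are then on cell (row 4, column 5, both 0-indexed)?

2

0) 1,2,2,2,3,2
3,2,1,3,2,3
3,1,0,3,1,2
2,1,1,1,2,0
1,2,0,0,3,3
1) 1,2,2,2,3,2
3,2,1,3,2,3
3,1,0,3,1,2
2,1,1,1,3,1
1,2,0,1,0,1
2) 1,2,2,2,3,2
3,2,1,3,2,3
3,1,0,3,1,2
2,1,1,1,3,1
1,2,0,1,0,2
3) 1,2,2,2,3,2
3,2,1,3,2,3
3,1,0,3,1,2
2,1,1,1,3,1
1,2,0,1,0,3
4) 1,2,2,2,3,2
3,2,1,3,2,3
3,1,0,3,1,2
2,1,1,1,3,2
1,2,0,1,1,0
5) 1,2,2,2,3,2
3,2,1,3,2,3
3,1,0,3,1,2
2,1,1,1,3,2
1,2,0,1,1,1
6) 1,2,2,2,3,2
3,2,1,3,2,3
3,1,0,3,1,2
2,1,1,1,3,2
1,2,0,1,1,2
7) 1,2,2,2,3,2
3,2,1,3,2,3
3,1,0,3,1,2
2,1,1,1,3,2
1,2,0,1,1,3
8) 1,2,2,2,3,2
3,2,1,3,2,3
3,1,0,3,1,2
2,1,1,1,3,3
1,2,0,1,2,0
9) 1,2,2,2,3,2
3,2,1,3,2,3
3,1,0,3,1,2
2,1,1,1,3,3
1,2,0,1,2,1
10) 1,2,2,2,3,2
3,2,1,3,2,3
3,1,0,3,1,2
2,1,1,1,3,3
1,2,0,1,2,2
11) 1,2,2,2,3,2
3,2,1,3,2,3
3,1,0,3,1,2
2,1,1,1,3,3
1,2,0,1,2,3
12) 1,2,2,2,3,2
3,2,1,3,2,3
3,1,0,3,2,3
2,1,1,2,1,1
1,2,0,2,0,2
13) 1,2,2,2,3,2
3,2,1,3,2,3
3,1,0,3,2,3
2,1,1,2,1,1
1,2,0,2,0,3
14) 1,2,2,2,3,2
3,2,1,3,2,3
3,1,0,3,2,3
2,1,1,2,1,2
1,2,0,2,1,0
15) 1,2,2,2,3,2
3,2,1,3,2,3
3,1,0,3,2,3
2,1,1,2,1,2
1,2,0,2,1,1
16) 1,2,2,2,3,2
3,2,1,3,2,3
3,1,0,3,2,3
2,1,1,2,1,2
1,2,0,2,1,2
17) 1,2,2,2,3,2
3,2,1,3,2,3
3,1,0,3,2,3
2,1,1,2,1,2
1,2,0,2,1,3
18) 1,2,2,2,3,2
3,2,1,3,2,3
3,1,0,3,2,3
2,1,1,2,1,3
1,2,0,2,2,0
19) 1,2,2,2,3,2
3,2,1,3,2,3
3,1,0,3,2,3
2,1,1,2,1,3
1,2,0,2,2,1
20) 1,2,2,2,3,2
3,2,1,3,2,3
3,1,0,3,2,3
2,1,1,2,1,3
1,2,0,2,2,2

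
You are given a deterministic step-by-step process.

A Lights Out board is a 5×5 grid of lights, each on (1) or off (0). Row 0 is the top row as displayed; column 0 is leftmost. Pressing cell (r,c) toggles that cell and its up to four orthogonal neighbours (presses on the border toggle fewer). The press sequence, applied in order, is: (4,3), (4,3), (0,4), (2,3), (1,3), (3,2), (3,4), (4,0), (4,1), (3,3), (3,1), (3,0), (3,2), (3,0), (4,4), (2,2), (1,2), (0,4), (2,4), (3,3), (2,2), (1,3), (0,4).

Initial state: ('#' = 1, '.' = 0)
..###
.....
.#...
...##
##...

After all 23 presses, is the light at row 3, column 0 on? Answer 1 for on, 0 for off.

0) ..###
.....
.#...
...##
##...
1) ..###
.....
.#...
....#
#####
2) ..###
.....
.#...
...##
##...
3) ..#..
....#
.#...
...##
##...
4) ..#..
...##
.####
....#
##...
5) ..##.
..#..
.##.#
....#
##...
6) ..##.
..#..
.#..#
.####
###..
7) ..##.
..#..
.#...
.##..
###.#
8) ..##.
..#..
.#...
###..
..#.#
9) ..##.
..#..
.#...
#.#..
##..#
10) ..##.
..#..
.#.#.
#..##
##.##
11) ..##.
..#..
...#.
.####
#..##
12) ..##.
..#..
#..#.
#.###
...##
13) ..##.
..#..
#.##.
##..#
..###
14) ..##.
..#..
..##.
....#
#.###
15) ..##.
..#..
..##.
.....
#.#..
16) ..##.
.....
.#...
..#..
#.#..
17) ...#.
.###.
.##..
..#..
#.#..
18) ....#
.####
.##..
..#..
#.#..
19) ....#
.###.
.####
..#.#
#.#..
20) ....#
.###.
.##.#
...#.
#.##.
21) ....#
.#.#.
...##
..##.
#.##.
22) ...##
.##.#
....#
..##.
#.##.
23) .....
.##..
....#
..##.
#.##.

0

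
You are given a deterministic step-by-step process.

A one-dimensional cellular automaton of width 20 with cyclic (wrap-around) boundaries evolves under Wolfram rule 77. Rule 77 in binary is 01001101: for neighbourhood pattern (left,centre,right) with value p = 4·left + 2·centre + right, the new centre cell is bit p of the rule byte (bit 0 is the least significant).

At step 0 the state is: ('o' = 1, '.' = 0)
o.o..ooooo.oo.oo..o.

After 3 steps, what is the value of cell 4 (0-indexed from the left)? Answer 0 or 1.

0) o.o..ooooo.oo.oo..o.
1) o.o..o...o.oo.oo..o.
2) o.o..o.o.o.oo.oo..o.
3) o.o..o.o.o.oo.oo..o.

0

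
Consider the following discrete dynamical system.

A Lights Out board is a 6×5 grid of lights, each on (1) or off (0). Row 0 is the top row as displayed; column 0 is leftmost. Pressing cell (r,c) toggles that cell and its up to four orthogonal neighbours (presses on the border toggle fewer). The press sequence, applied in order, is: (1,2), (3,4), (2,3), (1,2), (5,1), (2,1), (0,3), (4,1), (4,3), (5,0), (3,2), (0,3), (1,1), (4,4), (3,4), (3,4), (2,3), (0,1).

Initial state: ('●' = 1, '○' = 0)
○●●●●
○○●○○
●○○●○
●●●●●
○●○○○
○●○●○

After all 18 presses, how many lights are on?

0) ○●●●●
○○●○○
●○○●○
●●●●●
○●○○○
○●○●○
1) ○●○●●
○●○●○
●○●●○
●●●●●
○●○○○
○●○●○
2) ○●○●●
○●○●○
●○●●●
●●●○○
○●○○●
○●○●○
3) ○●○●●
○●○○○
●○○○○
●●●●○
○●○○●
○●○●○
4) ○●●●●
○○●●○
●○●○○
●●●●○
○●○○●
○●○●○
5) ○●●●●
○○●●○
●○●○○
●●●●○
○○○○●
●○●●○
6) ○●●●●
○●●●○
○●○○○
●○●●○
○○○○●
●○●●○
7) ○●○○○
○●●○○
○●○○○
●○●●○
○○○○●
●○●●○
8) ○●○○○
○●●○○
○●○○○
●●●●○
●●●○●
●●●●○
9) ○●○○○
○●●○○
○●○○○
●●●○○
●●○●○
●●●○○
10) ○●○○○
○●●○○
○●○○○
●●●○○
○●○●○
○○●○○
11) ○●○○○
○●●○○
○●●○○
●○○●○
○●●●○
○○●○○
12) ○●●●●
○●●●○
○●●○○
●○○●○
○●●●○
○○●○○
13) ○○●●●
●○○●○
○○●○○
●○○●○
○●●●○
○○●○○
14) ○○●●●
●○○●○
○○●○○
●○○●●
○●●○●
○○●○●
15) ○○●●●
●○○●○
○○●○●
●○○○○
○●●○○
○○●○●
16) ○○●●●
●○○●○
○○●○○
●○○●●
○●●○●
○○●○●
17) ○○●●●
●○○○○
○○○●●
●○○○●
○●●○●
○○●○●
18) ●●○●●
●●○○○
○○○●●
●○○○●
○●●○●
○○●○●

15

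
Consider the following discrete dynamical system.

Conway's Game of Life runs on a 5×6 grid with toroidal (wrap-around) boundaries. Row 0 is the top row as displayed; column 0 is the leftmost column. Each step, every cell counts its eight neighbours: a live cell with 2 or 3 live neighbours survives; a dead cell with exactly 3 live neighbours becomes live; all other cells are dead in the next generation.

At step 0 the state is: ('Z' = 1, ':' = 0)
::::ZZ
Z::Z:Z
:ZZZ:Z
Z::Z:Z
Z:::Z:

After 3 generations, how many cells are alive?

8

[0] ::::ZZ
Z::Z:Z
:ZZZ:Z
Z::Z:Z
Z:::Z:
[1] :::Z::
:Z:Z::
:Z:Z::
:::Z::
Z::Z::
[2] :::ZZ:
:::ZZ:
:::ZZ:
:::ZZ:
::ZZZ:
[3] :::::Z
::Z::Z
::Z::Z
:::::Z
::Z::Z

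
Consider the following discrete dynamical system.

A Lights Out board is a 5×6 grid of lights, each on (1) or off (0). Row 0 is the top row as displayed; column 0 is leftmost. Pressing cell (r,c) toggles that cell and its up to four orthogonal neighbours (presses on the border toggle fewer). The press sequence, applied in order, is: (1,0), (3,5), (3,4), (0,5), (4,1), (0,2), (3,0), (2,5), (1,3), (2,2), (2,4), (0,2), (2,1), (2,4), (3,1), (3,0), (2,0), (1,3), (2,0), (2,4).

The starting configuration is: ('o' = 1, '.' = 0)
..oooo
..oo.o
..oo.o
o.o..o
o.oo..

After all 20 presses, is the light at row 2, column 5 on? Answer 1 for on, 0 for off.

0

step 0: ..oooo
..oo.o
..oo.o
o.o..o
o.oo..
step 1: o.oooo
oooo.o
o.oo.o
o.o..o
o.oo..
step 2: o.oooo
oooo.o
o.oo..
o.o.o.
o.oo.o
step 3: o.oooo
oooo.o
o.ooo.
o.oo.o
o.oooo
step 4: o.oo..
oooo..
o.ooo.
o.oo.o
o.oooo
step 5: o.oo..
oooo..
o.ooo.
oooo.o
.o.ooo
step 6: oo....
oo.o..
o.ooo.
oooo.o
.o.ooo
step 7: oo....
oo.o..
..ooo.
..oo.o
oo.ooo
step 8: oo....
oo.o.o
..oo.o
..oo..
oo.ooo
step 9: oo.o..
ooo.oo
..o..o
..oo..
oo.ooo
step 10: oo.o..
oo..oo
.o.o.o
...o..
oo.ooo
step 11: oo.o..
oo...o
.o..o.
...oo.
oo.ooo
step 12: o.o...
ooo..o
.o..o.
...oo.
oo.ooo
step 13: o.o...
o.o..o
o.o.o.
.o.oo.
oo.ooo
step 14: o.o...
o.o.oo
o.oo.o
.o.o..
oo.ooo
step 15: o.o...
o.o.oo
oooo.o
o.oo..
o..ooo
step 16: o.o...
o.o.oo
.ooo.o
.ooo..
...ooo
step 17: o.o...
..o.oo
o.oo.o
oooo..
...ooo
step 18: o.oo..
...o.o
o.o..o
oooo..
...ooo
step 19: o.oo..
o..o.o
.oo..o
.ooo..
...ooo
step 20: o.oo..
o..ooo
.oooo.
.oooo.
...ooo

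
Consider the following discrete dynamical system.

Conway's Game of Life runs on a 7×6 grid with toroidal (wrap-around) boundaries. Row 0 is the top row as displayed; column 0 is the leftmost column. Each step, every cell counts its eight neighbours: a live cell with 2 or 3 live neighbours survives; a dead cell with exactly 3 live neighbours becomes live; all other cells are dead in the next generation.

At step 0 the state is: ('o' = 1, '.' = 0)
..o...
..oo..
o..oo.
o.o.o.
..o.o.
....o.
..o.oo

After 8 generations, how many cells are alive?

3

0) ..o...
..oo..
o..oo.
o.o.o.
..o.o.
....o.
..o.oo
1) .oo.o.
.oo.o.
....o.
..o.o.
.o..o.
....o.
....oo
2) ooo.o.
.oo.oo
.oo.oo
....oo
....oo
...oo.
....oo
3) ..o...
......
.oo...
......
......
...o..
ooo...
4) ..o...
.oo...
......
......
......
.oo...
.ooo..
5) ......
.oo...
......
......
......
.o.o..
...o..
6) ..o...
......
......
......
......
..o...
..o...
7) ......
......
......
......
......
......
.ooo..
8) ..o...
......
......
......
......
..o...
..o...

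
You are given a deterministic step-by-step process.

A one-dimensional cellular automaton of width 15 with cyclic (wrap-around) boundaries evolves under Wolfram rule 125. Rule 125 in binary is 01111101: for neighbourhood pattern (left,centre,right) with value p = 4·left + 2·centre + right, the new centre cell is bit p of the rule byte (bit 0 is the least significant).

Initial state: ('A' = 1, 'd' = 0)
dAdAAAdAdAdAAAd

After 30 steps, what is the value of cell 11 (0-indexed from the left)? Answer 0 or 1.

1

step 0: dAdAAAdAdAdAAAd
step 1: dAAAdAAAAAAAdAA
step 2: AAdAAAdddddAAAA
step 3: dAAAdAAAAAdAddd
step 4: dAdAAAdddAAAAAA
step 5: AAAAdAAAdAddddA
step 6: dddAAAdAAAAAAdA
step 7: AAdAdAAAddddAAA
step 8: dAAAAAdAAAAdAdd
step 9: dAdddAAAddAAAAA
step 10: AAAAdAdAAdAdddA
step 11: dddAAAAAAAAAAdA
step 12: AAdAddddddddAAA
step 13: dAAAAAAAAAAdAdd
step 14: dAddddddddAAAAA
step 15: AAAAAAAAAdAdddA
step 16: ddddddddAAAAAdA
step 17: AAAAAAAdAdddAAA
step 18: ddddddAAAAAdAdd
step 19: AAAAAdAdddAAAAA
step 20: ddddAAAAAdAdddd
step 21: AAAdAdddAAAAAAA
step 22: ddAAAAAdAdddddd
step 23: AdAdddAAAAAAAAA
step 24: AAAAAdAdddddddd
step 25: AdddAAAAAAAAAAd
step 26: AAAdAddddddddAA
step 27: ddAAAAAAAAAAdAd
step 28: AdAddddddddAAAA
step 29: AAAAAAAAAAdAddd
step 30: AddddddddAAAAAd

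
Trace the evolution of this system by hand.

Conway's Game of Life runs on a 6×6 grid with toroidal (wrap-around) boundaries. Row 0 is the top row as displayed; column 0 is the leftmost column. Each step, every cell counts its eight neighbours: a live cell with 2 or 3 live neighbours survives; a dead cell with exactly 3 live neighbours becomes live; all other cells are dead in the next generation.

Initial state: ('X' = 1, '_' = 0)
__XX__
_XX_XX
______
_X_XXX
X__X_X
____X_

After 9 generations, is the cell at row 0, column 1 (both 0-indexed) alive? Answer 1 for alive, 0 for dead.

[0] __XX__
_XX_XX
______
_X_XXX
X__X_X
____X_
[1] _XX__X
_XX_X_
_X____
__XX_X
X_XX__
__X_XX
[2] _____X
___X__
XX__X_
X__XX_
X_____
____XX
[3] _____X
X___XX
XXX_X_
X__XX_
X__X__
X___XX
[4] ______
___XX_
__X___
X___X_
XX_X__
X___X_
[5] ___XXX
___X__
____XX
X_XX_X
XX_XX_
XX___X
[6] __XX_X
___X__
X_X__X
__X___
___X__
_X____
[7] __XXX_
XX_X_X
_XXX__
_XXX__
__X___
___XX_
[8] XX____
X____X
______
______
_X__X_
____X_
[9] XX____
XX___X
______
______
______
XX___X

1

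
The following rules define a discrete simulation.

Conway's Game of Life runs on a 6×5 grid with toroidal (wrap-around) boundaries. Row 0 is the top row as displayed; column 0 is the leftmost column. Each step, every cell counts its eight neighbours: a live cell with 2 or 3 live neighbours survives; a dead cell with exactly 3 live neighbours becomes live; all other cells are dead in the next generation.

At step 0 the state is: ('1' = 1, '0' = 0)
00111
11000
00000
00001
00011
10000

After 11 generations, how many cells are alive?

step 0: 00111
11000
00000
00001
00011
10000
step 1: 00111
11111
10000
00011
10011
10100
step 2: 00000
00000
00000
00010
11100
10100
step 3: 00000
00000
00000
01100
10111
10100
step 4: 00000
00000
00000
11101
10001
10100
step 5: 00000
00000
11000
01011
00100
11001
step 6: 10000
00000
11101
01011
00100
11000
step 7: 11000
00001
01101
00001
00111
11000
step 8: 01001
00111
00001
01001
01111
00010
step 9: 10001
00101
00101
01001
01001
01000
step 10: 11011
01001
01101
01101
01100
01001
step 11: 01010
00000
00001
00000
00000
00001

4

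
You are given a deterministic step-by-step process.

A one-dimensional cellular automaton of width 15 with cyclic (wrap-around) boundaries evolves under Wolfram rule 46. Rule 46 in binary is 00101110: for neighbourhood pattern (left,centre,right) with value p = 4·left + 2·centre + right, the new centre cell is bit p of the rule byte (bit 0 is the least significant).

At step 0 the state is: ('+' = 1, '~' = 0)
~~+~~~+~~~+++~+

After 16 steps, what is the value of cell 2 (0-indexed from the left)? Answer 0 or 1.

k=0  ~~+~~~+~~~+++~+
k=1  ~++~~++~~++~~++
k=2  ++~~++~~++~~++~
k=3  +~~++~~++~~++~+
k=4  ~~++~~++~~++~++
k=5  ~++~~++~~++~++~
k=6  ++~~++~~++~++~~
k=7  +~~++~~++~++~~+
k=8  ~~++~~++~++~~++
k=9  ~++~~++~++~~++~
k=10  ++~~++~++~~++~~
k=11  +~~++~++~~++~~+
k=12  ~~++~++~~++~~++
k=13  ~++~++~~++~~++~
k=14  ++~++~~++~~++~~
k=15  +~++~~++~~++~~+
k=16  ~++~~++~~++~~++

1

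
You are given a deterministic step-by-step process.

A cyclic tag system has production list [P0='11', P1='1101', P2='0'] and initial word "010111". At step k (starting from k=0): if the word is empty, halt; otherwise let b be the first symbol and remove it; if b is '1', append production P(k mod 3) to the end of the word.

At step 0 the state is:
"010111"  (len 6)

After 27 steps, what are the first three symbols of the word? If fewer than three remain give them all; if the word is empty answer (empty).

010

k=0  "010111"  (len 6)
k=1  "10111"  (len 5)
k=2  "01111101"  (len 8)
k=3  "1111101"  (len 7)
k=4  "11110111"  (len 8)
k=5  "11101111101"  (len 11)
k=6  "11011111010"  (len 11)
k=7  "101111101011"  (len 12)
k=8  "011111010111101"  (len 15)
k=9  "11111010111101"  (len 14)
k=10  "111101011110111"  (len 15)
k=11  "111010111101111101"  (len 18)
k=12  "110101111011111010"  (len 18)
k=13  "1010111101111101011"  (len 19)
k=14  "0101111011111010111101"  (len 22)
k=15  "101111011111010111101"  (len 21)
k=16  "0111101111101011110111"  (len 22)
k=17  "111101111101011110111"  (len 21)
k=18  "111011111010111101110"  (len 21)
k=19  "1101111101011110111011"  (len 22)
k=20  "1011111010111101110111101"  (len 25)
k=21  "0111110101111011101111010"  (len 25)
k=22  "111110101111011101111010"  (len 24)
k=23  "111101011110111011110101101"  (len 27)
k=24  "111010111101110111101011010"  (len 27)
k=25  "1101011110111011110101101011"  (len 28)
k=26  "1010111101110111101011010111101"  (len 31)
k=27  "0101111011101111010110101111010"  (len 31)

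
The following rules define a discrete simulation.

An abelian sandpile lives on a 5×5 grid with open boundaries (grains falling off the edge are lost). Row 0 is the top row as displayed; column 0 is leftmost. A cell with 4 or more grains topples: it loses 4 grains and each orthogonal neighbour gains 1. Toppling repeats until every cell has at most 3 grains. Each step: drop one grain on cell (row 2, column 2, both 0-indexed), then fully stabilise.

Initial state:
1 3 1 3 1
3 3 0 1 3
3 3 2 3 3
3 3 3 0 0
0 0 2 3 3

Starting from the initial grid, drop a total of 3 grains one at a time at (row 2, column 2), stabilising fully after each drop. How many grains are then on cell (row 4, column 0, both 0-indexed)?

1

step 0: 1 3 1 3 1
3 3 0 1 3
3 3 2 3 3
3 3 3 0 0
0 0 2 3 3
step 1: 1 3 1 3 1
3 3 0 1 3
3 3 3 3 3
3 3 3 0 0
0 0 2 3 3
step 2: 3 0 2 3 2
1 2 2 3 0
2 3 3 1 1
1 2 1 2 1
1 1 3 3 3
step 3: 3 0 2 3 2
1 3 3 3 0
3 0 1 2 1
1 3 2 2 1
1 1 3 3 3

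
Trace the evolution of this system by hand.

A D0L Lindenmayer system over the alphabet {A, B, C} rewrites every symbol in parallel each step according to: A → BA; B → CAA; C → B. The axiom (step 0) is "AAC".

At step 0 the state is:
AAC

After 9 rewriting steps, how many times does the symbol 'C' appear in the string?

380

[0] AAC
[1] BABAB
[2] CAABACAABACAA
[3] BBABACAABABBABACAABABBABA
[4] CAACAABACAABABBABACAABACAACAABACAABABBABACAABACAACAABACAABA
[5] BBABABBABACAABABBABACAABACAACAABACAABABBABACAABABBABABBABA…BBABACAABACAACAABACAABABBABACAABABBABABBABACAABABBABACAABA  (len 121)
[6] CAACAABACAABACAACAABACAABABBABACAABACAACAABACAABABBABACAAB…AACAABACAABACAACAABACAABABBABACAABACAACAABACAABABBABACAABA  (len 273)
[7] BBABABBABACAABABBABACAABABBABABBABACAABABBABACAABACAACAABA…BBABACAABABBABABBABACAABABBABACAABACAACAABACAABABBABACAABA  (len 577)
[8] CAACAABACAABACAACAABACAABABBABACAABACAACAABACAABABBABACAAB…BBABACAABABBABABBABACAABABBABACAABACAACAABACAABABBABACAABA  (len 1275)
[9] BBABABBABACAABABBABACAABABBABABBABACAABABBABACAABACAACAABA…BBABACAABABBABABBABACAABABBABACAABACAACAABACAABABBABACAABA  (len 2733)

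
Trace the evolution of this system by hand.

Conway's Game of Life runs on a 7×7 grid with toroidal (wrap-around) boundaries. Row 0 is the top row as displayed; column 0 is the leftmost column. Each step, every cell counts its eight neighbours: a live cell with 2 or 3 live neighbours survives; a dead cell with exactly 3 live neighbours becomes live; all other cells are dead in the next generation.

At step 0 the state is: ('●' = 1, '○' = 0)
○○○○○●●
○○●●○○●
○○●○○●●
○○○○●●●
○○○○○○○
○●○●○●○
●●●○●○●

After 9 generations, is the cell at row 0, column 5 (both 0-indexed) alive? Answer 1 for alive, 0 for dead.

0

[0] ○○○○○●●
○○●●○○●
○○●○○●●
○○○○●●●
○○○○○○○
○●○●○●○
●●●○●○●
[1] ○○○○●○○
●○●●●○○
●○●○○○○
○○○○●○●
○○○○○○●
○●○●●●●
○●●●●○○
[2] ○○○○○●○
○○●○●○○
●○●○●●●
●○○○○●●
○○○●○○●
○●○○○○●
●●○○○○○
[3] ○●○○○○○
○●○○●○○
●○○○●○○
○●○●○○○
○○○○○○○
○●●○○○●
●●○○○○●
[4] ○●●○○○○
●●○○○○○
●●●●●○○
○○○○○○○
●●○○○○○
○●●○○○●
○○○○○○●
[5] ○●●○○○○
○○○○○○○
●○●●○○○
○○○●○○○
●●●○○○○
○●●○○○●
○○○○○○○
[6] ○○○○○○○
○○○●○○○
○○●●○○○
●○○●○○○
●○○●○○○
○○●○○○○
●○○○○○○
[7] ○○○○○○○
○○●●○○○
○○●●●○○
○●○●●○○
○●●●○○○
○●○○○○○
○○○○○○○
[8] ○○○○○○○
○○●○●○○
○●○○○○○
○●○○○○○
●●○●●○○
○●○○○○○
○○○○○○○
[9] ○○○○○○○
○○○○○○○
○●●○○○○
○●○○○○○
●●○○○○○
●●●○○○○
○○○○○○○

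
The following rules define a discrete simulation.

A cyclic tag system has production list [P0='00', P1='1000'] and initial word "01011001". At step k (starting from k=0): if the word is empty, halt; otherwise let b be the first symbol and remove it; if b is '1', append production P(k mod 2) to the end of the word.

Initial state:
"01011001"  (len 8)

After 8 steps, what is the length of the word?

14

0) "01011001"  (len 8)
1) "1011001"  (len 7)
2) "0110011000"  (len 10)
3) "110011000"  (len 9)
4) "100110001000"  (len 12)
5) "0011000100000"  (len 13)
6) "011000100000"  (len 12)
7) "11000100000"  (len 11)
8) "10001000001000"  (len 14)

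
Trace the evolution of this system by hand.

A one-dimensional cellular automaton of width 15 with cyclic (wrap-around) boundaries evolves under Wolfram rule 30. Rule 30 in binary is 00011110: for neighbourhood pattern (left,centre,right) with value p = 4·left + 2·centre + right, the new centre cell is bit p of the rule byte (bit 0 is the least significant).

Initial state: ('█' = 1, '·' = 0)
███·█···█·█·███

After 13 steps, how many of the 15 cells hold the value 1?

[0] ███·█···█·█·███
[1] ····██·██·█·█··
[2] ···██··█··█·██·
[3] ··██·██████·█·█
[4] ███··█······█·█
[5] ···████····██·█
[6] █·██···█··██··█
[7] ··█·█·█████·███
[8] ███·█·█·····█··
[9] █···█·██···████
[10] ·█·██·█·█·██···
[11] ██·█··█·█·█·█··
[12] █··████·█·█·███
[13] ·███····█·█·█··

6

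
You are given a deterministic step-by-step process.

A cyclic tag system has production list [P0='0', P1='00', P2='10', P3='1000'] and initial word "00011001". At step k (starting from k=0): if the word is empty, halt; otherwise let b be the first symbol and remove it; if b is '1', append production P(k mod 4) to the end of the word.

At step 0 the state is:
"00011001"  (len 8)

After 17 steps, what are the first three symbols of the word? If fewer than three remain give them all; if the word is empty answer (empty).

k=0  "00011001"  (len 8)
k=1  "0011001"  (len 7)
k=2  "011001"  (len 6)
k=3  "11001"  (len 5)
k=4  "10011000"  (len 8)
k=5  "00110000"  (len 8)
k=6  "0110000"  (len 7)
k=7  "110000"  (len 6)
k=8  "100001000"  (len 9)
k=9  "000010000"  (len 9)
k=10  "00010000"  (len 8)
k=11  "0010000"  (len 7)
k=12  "010000"  (len 6)
k=13  "10000"  (len 5)
k=14  "000000"  (len 6)
k=15  "00000"  (len 5)
k=16  "0000"  (len 4)
k=17  "000"  (len 3)

000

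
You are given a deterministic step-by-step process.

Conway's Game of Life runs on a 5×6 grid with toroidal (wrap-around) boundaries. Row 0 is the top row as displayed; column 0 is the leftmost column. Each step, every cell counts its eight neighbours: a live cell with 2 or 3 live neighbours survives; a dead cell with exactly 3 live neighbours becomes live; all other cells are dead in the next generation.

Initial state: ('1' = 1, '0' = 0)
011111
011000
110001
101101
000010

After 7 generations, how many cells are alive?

t=0: 011111
011000
110001
101101
000010
t=1: 110011
000000
000111
001100
000000
t=2: 100001
000100
001110
001100
111111
t=3: 000000
001101
000010
100000
000000
t=4: 000000
000110
000111
000000
000000
t=5: 000000
000101
000101
000010
000000
t=6: 000000
000000
000101
000010
000000
t=7: 000000
000000
000010
000010
000000

2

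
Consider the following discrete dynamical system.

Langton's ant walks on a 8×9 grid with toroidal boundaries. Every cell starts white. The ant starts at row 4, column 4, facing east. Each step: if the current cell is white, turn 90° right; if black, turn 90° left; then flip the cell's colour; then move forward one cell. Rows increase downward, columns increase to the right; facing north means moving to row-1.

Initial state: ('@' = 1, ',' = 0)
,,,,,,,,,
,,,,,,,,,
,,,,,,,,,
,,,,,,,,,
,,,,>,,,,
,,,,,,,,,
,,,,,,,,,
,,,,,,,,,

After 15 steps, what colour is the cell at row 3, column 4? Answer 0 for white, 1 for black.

1

gen 0: ,,,,,,,,,
,,,,,,,,,
,,,,,,,,,
,,,,,,,,,
,,,,>,,,,
,,,,,,,,,
,,,,,,,,,
,,,,,,,,,
gen 1: ,,,,,,,,,
,,,,,,,,,
,,,,,,,,,
,,,,,,,,,
,,,,@,,,,
,,,,v,,,,
,,,,,,,,,
,,,,,,,,,
gen 2: ,,,,,,,,,
,,,,,,,,,
,,,,,,,,,
,,,,,,,,,
,,,,@,,,,
,,,<@,,,,
,,,,,,,,,
,,,,,,,,,
gen 3: ,,,,,,,,,
,,,,,,,,,
,,,,,,,,,
,,,,,,,,,
,,,^@,,,,
,,,@@,,,,
,,,,,,,,,
,,,,,,,,,
gen 4: ,,,,,,,,,
,,,,,,,,,
,,,,,,,,,
,,,,,,,,,
,,,@>,,,,
,,,@@,,,,
,,,,,,,,,
,,,,,,,,,
gen 5: ,,,,,,,,,
,,,,,,,,,
,,,,,,,,,
,,,,^,,,,
,,,@,,,,,
,,,@@,,,,
,,,,,,,,,
,,,,,,,,,
gen 6: ,,,,,,,,,
,,,,,,,,,
,,,,,,,,,
,,,,@>,,,
,,,@,,,,,
,,,@@,,,,
,,,,,,,,,
,,,,,,,,,
gen 7: ,,,,,,,,,
,,,,,,,,,
,,,,,,,,,
,,,,@@,,,
,,,@,v,,,
,,,@@,,,,
,,,,,,,,,
,,,,,,,,,
gen 8: ,,,,,,,,,
,,,,,,,,,
,,,,,,,,,
,,,,@@,,,
,,,@<@,,,
,,,@@,,,,
,,,,,,,,,
,,,,,,,,,
gen 9: ,,,,,,,,,
,,,,,,,,,
,,,,,,,,,
,,,,^@,,,
,,,@@@,,,
,,,@@,,,,
,,,,,,,,,
,,,,,,,,,
gen 10: ,,,,,,,,,
,,,,,,,,,
,,,,,,,,,
,,,<,@,,,
,,,@@@,,,
,,,@@,,,,
,,,,,,,,,
,,,,,,,,,
gen 11: ,,,,,,,,,
,,,,,,,,,
,,,^,,,,,
,,,@,@,,,
,,,@@@,,,
,,,@@,,,,
,,,,,,,,,
,,,,,,,,,
gen 12: ,,,,,,,,,
,,,,,,,,,
,,,@>,,,,
,,,@,@,,,
,,,@@@,,,
,,,@@,,,,
,,,,,,,,,
,,,,,,,,,
gen 13: ,,,,,,,,,
,,,,,,,,,
,,,@@,,,,
,,,@v@,,,
,,,@@@,,,
,,,@@,,,,
,,,,,,,,,
,,,,,,,,,
gen 14: ,,,,,,,,,
,,,,,,,,,
,,,@@,,,,
,,,<@@,,,
,,,@@@,,,
,,,@@,,,,
,,,,,,,,,
,,,,,,,,,
gen 15: ,,,,,,,,,
,,,,,,,,,
,,,@@,,,,
,,,,@@,,,
,,,v@@,,,
,,,@@,,,,
,,,,,,,,,
,,,,,,,,,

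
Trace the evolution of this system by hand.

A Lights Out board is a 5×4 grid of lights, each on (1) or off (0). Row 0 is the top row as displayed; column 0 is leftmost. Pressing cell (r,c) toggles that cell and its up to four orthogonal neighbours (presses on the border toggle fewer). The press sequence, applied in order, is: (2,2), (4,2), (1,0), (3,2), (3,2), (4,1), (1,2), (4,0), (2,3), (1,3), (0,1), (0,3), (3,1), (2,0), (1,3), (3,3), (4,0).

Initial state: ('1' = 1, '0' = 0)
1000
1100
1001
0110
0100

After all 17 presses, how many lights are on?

12

step 0: 1000
1100
1001
0110
0100
step 1: 1000
1110
1110
0100
0100
step 2: 1000
1110
1110
0110
0011
step 3: 0000
0010
0110
0110
0011
step 4: 0000
0010
0100
0001
0001
step 5: 0000
0010
0110
0110
0011
step 6: 0000
0010
0110
0010
1101
step 7: 0010
0101
0100
0010
1101
step 8: 0010
0101
0100
1010
0001
step 9: 0010
0100
0111
1011
0001
step 10: 0011
0111
0110
1011
0001
step 11: 1101
0011
0110
1011
0001
step 12: 1110
0010
0110
1011
0001
step 13: 1110
0010
0010
0101
0101
step 14: 1110
1010
1110
1101
0101
step 15: 1111
1001
1111
1101
0101
step 16: 1111
1001
1110
1110
0100
step 17: 1111
1001
1110
0110
1000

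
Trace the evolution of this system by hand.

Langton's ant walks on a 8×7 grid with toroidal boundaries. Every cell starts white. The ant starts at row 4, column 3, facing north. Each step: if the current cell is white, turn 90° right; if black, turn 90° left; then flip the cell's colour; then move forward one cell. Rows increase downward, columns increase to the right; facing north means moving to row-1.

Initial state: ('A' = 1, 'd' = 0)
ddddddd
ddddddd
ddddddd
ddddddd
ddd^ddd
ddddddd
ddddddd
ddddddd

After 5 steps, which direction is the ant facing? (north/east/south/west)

t=0: ddddddd
ddddddd
ddddddd
ddddddd
ddd^ddd
ddddddd
ddddddd
ddddddd
t=1: ddddddd
ddddddd
ddddddd
ddddddd
dddA>dd
ddddddd
ddddddd
ddddddd
t=2: ddddddd
ddddddd
ddddddd
ddddddd
dddAAdd
ddddvdd
ddddddd
ddddddd
t=3: ddddddd
ddddddd
ddddddd
ddddddd
dddAAdd
ddd<Add
ddddddd
ddddddd
t=4: ddddddd
ddddddd
ddddddd
ddddddd
ddd^Add
dddAAdd
ddddddd
ddddddd
t=5: ddddddd
ddddddd
ddddddd
ddddddd
dd<dAdd
dddAAdd
ddddddd
ddddddd

west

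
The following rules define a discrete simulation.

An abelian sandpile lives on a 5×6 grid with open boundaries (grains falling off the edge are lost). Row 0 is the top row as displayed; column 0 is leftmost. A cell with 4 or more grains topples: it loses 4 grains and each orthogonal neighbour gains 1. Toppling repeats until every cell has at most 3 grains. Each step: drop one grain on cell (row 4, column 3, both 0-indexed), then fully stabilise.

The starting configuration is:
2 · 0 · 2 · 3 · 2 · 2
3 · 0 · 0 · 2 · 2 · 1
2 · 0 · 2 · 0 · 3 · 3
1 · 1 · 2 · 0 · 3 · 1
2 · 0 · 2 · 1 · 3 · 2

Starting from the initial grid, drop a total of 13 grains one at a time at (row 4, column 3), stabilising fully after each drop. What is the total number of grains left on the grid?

step 0: 2 · 0 · 2 · 3 · 2 · 2
3 · 0 · 0 · 2 · 2 · 1
2 · 0 · 2 · 0 · 3 · 3
1 · 1 · 2 · 0 · 3 · 1
2 · 0 · 2 · 1 · 3 · 2
step 1: 2 · 0 · 2 · 3 · 2 · 2
3 · 0 · 0 · 2 · 2 · 1
2 · 0 · 2 · 0 · 3 · 3
1 · 1 · 2 · 0 · 3 · 1
2 · 0 · 2 · 2 · 3 · 2
step 2: 2 · 0 · 2 · 3 · 2 · 2
3 · 0 · 0 · 2 · 2 · 1
2 · 0 · 2 · 0 · 3 · 3
1 · 1 · 2 · 0 · 3 · 1
2 · 0 · 2 · 3 · 3 · 2
step 3: 2 · 0 · 2 · 3 · 2 · 2
3 · 0 · 0 · 2 · 3 · 2
2 · 0 · 2 · 1 · 1 · 0
1 · 1 · 2 · 2 · 1 · 3
2 · 0 · 3 · 1 · 1 · 3
step 4: 2 · 0 · 2 · 3 · 2 · 2
3 · 0 · 0 · 2 · 3 · 2
2 · 0 · 2 · 1 · 1 · 0
1 · 1 · 2 · 2 · 1 · 3
2 · 0 · 3 · 2 · 1 · 3
step 5: 2 · 0 · 2 · 3 · 2 · 2
3 · 0 · 0 · 2 · 3 · 2
2 · 0 · 2 · 1 · 1 · 0
1 · 1 · 2 · 2 · 1 · 3
2 · 0 · 3 · 3 · 1 · 3
step 6: 2 · 0 · 2 · 3 · 2 · 2
3 · 0 · 0 · 2 · 3 · 2
2 · 0 · 2 · 1 · 1 · 0
1 · 1 · 3 · 3 · 1 · 3
2 · 1 · 0 · 1 · 2 · 3
step 7: 2 · 0 · 2 · 3 · 2 · 2
3 · 0 · 0 · 2 · 3 · 2
2 · 0 · 2 · 1 · 1 · 0
1 · 1 · 3 · 3 · 1 · 3
2 · 1 · 0 · 2 · 2 · 3
step 8: 2 · 0 · 2 · 3 · 2 · 2
3 · 0 · 0 · 2 · 3 · 2
2 · 0 · 2 · 1 · 1 · 0
1 · 1 · 3 · 3 · 1 · 3
2 · 1 · 0 · 3 · 2 · 3
step 9: 2 · 0 · 2 · 3 · 2 · 2
3 · 0 · 0 · 2 · 3 · 2
2 · 0 · 3 · 2 · 1 · 0
1 · 2 · 0 · 1 · 2 · 3
2 · 1 · 2 · 1 · 3 · 3
step 10: 2 · 0 · 2 · 3 · 2 · 2
3 · 0 · 0 · 2 · 3 · 2
2 · 0 · 3 · 2 · 1 · 0
1 · 2 · 0 · 1 · 2 · 3
2 · 1 · 2 · 2 · 3 · 3
step 11: 2 · 0 · 2 · 3 · 2 · 2
3 · 0 · 0 · 2 · 3 · 2
2 · 0 · 3 · 2 · 1 · 0
1 · 2 · 0 · 1 · 2 · 3
2 · 1 · 2 · 3 · 3 · 3
step 12: 2 · 0 · 2 · 3 · 2 · 2
3 · 0 · 0 · 2 · 3 · 2
2 · 0 · 3 · 2 · 2 · 1
1 · 2 · 0 · 3 · 0 · 1
2 · 1 · 3 · 1 · 2 · 1
step 13: 2 · 0 · 2 · 3 · 2 · 2
3 · 0 · 0 · 2 · 3 · 2
2 · 0 · 3 · 2 · 2 · 1
1 · 2 · 0 · 3 · 0 · 1
2 · 1 · 3 · 2 · 2 · 1

49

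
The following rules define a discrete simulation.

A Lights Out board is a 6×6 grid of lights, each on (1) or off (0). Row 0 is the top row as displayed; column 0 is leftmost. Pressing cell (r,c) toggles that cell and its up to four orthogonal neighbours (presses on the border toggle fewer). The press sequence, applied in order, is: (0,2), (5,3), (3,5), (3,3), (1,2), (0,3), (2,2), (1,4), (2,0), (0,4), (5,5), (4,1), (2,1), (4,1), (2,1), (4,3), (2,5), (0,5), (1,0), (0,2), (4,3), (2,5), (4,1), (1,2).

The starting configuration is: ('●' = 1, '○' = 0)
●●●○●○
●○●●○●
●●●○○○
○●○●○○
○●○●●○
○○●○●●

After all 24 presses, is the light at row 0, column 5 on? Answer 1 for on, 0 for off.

0

step 0: ●●●○●○
●○●●○●
●●●○○○
○●○●○○
○●○●●○
○○●○●●
step 1: ●○○●●○
●○○●○●
●●●○○○
○●○●○○
○●○●●○
○○●○●●
step 2: ●○○●●○
●○○●○●
●●●○○○
○●○●○○
○●○○●○
○○○●○●
step 3: ●○○●●○
●○○●○●
●●●○○●
○●○●●●
○●○○●●
○○○●○●
step 4: ●○○●●○
●○○●○●
●●●●○●
○●●○○●
○●○●●●
○○○●○●
step 5: ●○●●●○
●●●○○●
●●○●○●
○●●○○●
○●○●●●
○○○●○●
step 6: ●○○○○○
●●●●○●
●●○●○●
○●●○○●
○●○●●●
○○○●○●
step 7: ●○○○○○
●●○●○●
●○●○○●
○●○○○●
○●○●●●
○○○●○●
step 8: ●○○○●○
●●○○●○
●○●○●●
○●○○○●
○●○●●●
○○○●○●
step 9: ●○○○●○
○●○○●○
○●●○●●
●●○○○●
○●○●●●
○○○●○●
step 10: ●○○●○●
○●○○○○
○●●○●●
●●○○○●
○●○●●●
○○○●○●
step 11: ●○○●○●
○●○○○○
○●●○●●
●●○○○●
○●○●●○
○○○●●○
step 12: ●○○●○●
○●○○○○
○●●○●●
●○○○○●
●○●●●○
○●○●●○
step 13: ●○○●○●
○○○○○○
●○○○●●
●●○○○●
●○●●●○
○●○●●○
step 14: ●○○●○●
○○○○○○
●○○○●●
●○○○○●
○●○●●○
○○○●●○
step 15: ●○○●○●
○●○○○○
○●●○●●
●●○○○●
○●○●●○
○○○●●○
step 16: ●○○●○●
○●○○○○
○●●○●●
●●○●○●
○●●○○○
○○○○●○
step 17: ●○○●○●
○●○○○●
○●●○○○
●●○●○○
○●●○○○
○○○○●○
step 18: ●○○●●○
○●○○○○
○●●○○○
●●○●○○
○●●○○○
○○○○●○
step 19: ○○○●●○
●○○○○○
●●●○○○
●●○●○○
○●●○○○
○○○○●○
step 20: ○●●○●○
●○●○○○
●●●○○○
●●○●○○
○●●○○○
○○○○●○
step 21: ○●●○●○
●○●○○○
●●●○○○
●●○○○○
○●○●●○
○○○●●○
step 22: ○●●○●○
●○●○○●
●●●○●●
●●○○○●
○●○●●○
○○○●●○
step 23: ○●●○●○
●○●○○●
●●●○●●
●○○○○●
●○●●●○
○●○●●○
step 24: ○●○○●○
●●○●○●
●●○○●●
●○○○○●
●○●●●○
○●○●●○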